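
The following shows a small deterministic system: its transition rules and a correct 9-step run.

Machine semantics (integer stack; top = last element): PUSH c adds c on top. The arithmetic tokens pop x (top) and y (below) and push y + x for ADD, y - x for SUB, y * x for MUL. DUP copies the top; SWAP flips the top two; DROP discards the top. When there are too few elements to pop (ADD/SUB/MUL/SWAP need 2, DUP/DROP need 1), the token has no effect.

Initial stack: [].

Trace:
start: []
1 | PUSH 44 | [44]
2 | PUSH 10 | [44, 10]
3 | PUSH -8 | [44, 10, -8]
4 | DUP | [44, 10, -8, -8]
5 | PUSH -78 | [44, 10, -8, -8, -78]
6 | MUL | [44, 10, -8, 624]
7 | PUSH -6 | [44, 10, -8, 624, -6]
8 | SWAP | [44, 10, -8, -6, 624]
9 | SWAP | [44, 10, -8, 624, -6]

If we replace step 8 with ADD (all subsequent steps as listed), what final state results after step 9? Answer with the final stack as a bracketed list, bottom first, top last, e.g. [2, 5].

[44, 10, 618, -8]

(re-executing from step 8 with the substitution; state before step 8: [44, 10, -8, 624, -6])
8 | ADD | [44, 10, -8, 618]
9 | SWAP | [44, 10, 618, -8]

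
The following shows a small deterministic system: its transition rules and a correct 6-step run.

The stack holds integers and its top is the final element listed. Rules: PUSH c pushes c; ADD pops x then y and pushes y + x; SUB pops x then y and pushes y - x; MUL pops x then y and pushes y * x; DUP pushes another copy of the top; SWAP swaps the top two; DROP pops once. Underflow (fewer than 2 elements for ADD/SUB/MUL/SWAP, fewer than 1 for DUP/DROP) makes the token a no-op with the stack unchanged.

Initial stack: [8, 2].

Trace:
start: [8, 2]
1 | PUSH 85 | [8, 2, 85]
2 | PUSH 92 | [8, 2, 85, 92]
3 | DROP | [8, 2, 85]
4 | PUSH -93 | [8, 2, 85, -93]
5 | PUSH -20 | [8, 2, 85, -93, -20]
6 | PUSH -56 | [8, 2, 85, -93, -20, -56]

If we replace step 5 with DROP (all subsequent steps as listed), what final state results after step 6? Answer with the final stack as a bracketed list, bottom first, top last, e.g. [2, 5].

[8, 2, 85, -56]

(re-executing from step 5 with the substitution; state before step 5: [8, 2, 85, -93])
5 | DROP | [8, 2, 85]
6 | PUSH -56 | [8, 2, 85, -56]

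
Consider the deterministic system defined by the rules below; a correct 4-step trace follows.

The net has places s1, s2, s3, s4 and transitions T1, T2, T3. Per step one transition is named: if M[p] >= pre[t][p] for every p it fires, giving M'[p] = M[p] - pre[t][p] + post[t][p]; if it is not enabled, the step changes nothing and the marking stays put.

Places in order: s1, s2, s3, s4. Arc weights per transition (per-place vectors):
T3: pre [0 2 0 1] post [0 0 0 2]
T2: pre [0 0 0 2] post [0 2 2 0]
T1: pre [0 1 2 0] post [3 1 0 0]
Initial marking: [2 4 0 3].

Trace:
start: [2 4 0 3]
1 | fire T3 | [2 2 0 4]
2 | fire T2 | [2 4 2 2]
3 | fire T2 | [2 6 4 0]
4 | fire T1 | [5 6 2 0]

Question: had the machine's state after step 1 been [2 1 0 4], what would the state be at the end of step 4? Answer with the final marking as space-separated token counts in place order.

state after step 1 := [2 1 0 4]
2 | fire T2 | [2 3 2 2]
3 | fire T2 | [2 5 4 0]
4 | fire T1 | [5 5 2 0]

5 5 2 0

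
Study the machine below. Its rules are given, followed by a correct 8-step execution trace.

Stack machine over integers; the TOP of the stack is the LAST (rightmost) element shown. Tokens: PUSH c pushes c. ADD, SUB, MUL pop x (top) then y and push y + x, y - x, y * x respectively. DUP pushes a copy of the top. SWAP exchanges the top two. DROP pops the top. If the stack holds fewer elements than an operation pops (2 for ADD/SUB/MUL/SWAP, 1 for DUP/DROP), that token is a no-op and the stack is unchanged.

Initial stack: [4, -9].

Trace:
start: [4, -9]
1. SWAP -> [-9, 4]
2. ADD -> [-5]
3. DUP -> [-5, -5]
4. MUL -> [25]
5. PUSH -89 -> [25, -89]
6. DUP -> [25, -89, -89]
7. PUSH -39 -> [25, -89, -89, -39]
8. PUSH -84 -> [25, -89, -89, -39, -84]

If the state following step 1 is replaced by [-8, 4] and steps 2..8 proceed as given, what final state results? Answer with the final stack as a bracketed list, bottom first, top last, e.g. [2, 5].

state after step 1 := [-8, 4]
2. ADD -> [-4]
3. DUP -> [-4, -4]
4. MUL -> [16]
5. PUSH -89 -> [16, -89]
6. DUP -> [16, -89, -89]
7. PUSH -39 -> [16, -89, -89, -39]
8. PUSH -84 -> [16, -89, -89, -39, -84]

[16, -89, -89, -39, -84]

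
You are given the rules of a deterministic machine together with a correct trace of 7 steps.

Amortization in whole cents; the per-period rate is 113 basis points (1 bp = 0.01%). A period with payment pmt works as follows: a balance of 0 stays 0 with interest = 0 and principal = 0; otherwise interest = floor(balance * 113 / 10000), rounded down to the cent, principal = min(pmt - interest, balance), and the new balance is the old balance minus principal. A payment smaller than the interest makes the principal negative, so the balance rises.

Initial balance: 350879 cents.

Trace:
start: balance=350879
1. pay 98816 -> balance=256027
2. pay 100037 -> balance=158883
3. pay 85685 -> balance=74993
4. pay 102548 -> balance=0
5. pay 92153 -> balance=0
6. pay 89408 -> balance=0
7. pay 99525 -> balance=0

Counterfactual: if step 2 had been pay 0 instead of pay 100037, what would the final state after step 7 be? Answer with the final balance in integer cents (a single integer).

0

(re-executing from step 2 with the substitution; state before step 2: balance=256027)
2. pay 0 -> balance=258920
3. pay 85685 -> balance=176160
4. pay 102548 -> balance=75602
5. pay 92153 -> balance=0
6. pay 89408 -> balance=0
7. pay 99525 -> balance=0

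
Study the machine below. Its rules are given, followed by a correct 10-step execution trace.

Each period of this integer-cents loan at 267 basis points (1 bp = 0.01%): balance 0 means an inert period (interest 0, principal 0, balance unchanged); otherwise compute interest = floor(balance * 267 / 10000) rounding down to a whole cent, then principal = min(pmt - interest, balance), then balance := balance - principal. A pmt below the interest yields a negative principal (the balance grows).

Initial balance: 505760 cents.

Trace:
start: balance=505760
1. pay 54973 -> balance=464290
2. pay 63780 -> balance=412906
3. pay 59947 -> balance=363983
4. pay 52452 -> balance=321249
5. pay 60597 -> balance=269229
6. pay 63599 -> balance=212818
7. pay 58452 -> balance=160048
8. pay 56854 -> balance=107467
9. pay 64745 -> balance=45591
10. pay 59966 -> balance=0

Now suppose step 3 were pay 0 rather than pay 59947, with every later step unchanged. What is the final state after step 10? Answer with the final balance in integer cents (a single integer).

58929

(re-executing from step 3 with the substitution; state before step 3: balance=412906)
3. pay 0 -> balance=423930
4. pay 52452 -> balance=382796
5. pay 60597 -> balance=332419
6. pay 63599 -> balance=277695
7. pay 58452 -> balance=226657
8. pay 56854 -> balance=175854
9. pay 64745 -> balance=115804
10. pay 59966 -> balance=58929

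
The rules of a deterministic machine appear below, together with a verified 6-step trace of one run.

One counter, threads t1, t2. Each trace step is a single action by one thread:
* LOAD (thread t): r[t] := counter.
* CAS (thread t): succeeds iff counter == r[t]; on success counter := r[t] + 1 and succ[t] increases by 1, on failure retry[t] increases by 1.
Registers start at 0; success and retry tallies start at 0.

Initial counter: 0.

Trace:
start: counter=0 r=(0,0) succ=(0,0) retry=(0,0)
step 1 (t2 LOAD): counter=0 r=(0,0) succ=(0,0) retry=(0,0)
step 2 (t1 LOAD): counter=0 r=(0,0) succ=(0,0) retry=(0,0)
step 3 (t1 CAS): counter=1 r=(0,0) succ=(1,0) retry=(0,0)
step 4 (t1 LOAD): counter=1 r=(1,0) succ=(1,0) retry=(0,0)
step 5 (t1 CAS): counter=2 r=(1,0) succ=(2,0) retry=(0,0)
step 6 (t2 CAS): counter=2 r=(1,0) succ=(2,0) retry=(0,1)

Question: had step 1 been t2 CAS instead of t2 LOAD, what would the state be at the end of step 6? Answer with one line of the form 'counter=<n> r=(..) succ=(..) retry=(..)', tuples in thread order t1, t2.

counter=3 r=(2,0) succ=(2,1) retry=(0,1)

(re-executing from step 1 with the substitution; state before step 1: counter=0 r=(0,0) succ=(0,0) retry=(0,0))
step 1 (t2 CAS): counter=1 r=(0,0) succ=(0,1) retry=(0,0)
step 2 (t1 LOAD): counter=1 r=(1,0) succ=(0,1) retry=(0,0)
step 3 (t1 CAS): counter=2 r=(1,0) succ=(1,1) retry=(0,0)
step 4 (t1 LOAD): counter=2 r=(2,0) succ=(1,1) retry=(0,0)
step 5 (t1 CAS): counter=3 r=(2,0) succ=(2,1) retry=(0,0)
step 6 (t2 CAS): counter=3 r=(2,0) succ=(2,1) retry=(0,1)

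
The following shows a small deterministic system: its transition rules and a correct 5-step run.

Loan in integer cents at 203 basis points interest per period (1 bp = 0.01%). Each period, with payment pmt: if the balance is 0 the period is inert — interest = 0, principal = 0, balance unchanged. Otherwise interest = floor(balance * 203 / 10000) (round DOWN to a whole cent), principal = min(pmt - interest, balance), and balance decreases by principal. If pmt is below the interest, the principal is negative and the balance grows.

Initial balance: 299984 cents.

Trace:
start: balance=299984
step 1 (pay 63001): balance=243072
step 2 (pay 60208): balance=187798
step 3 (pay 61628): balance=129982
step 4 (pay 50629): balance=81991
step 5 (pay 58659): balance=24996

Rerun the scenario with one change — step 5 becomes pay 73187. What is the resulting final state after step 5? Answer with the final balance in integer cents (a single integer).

10468

(re-executing from step 5 with the substitution; state before step 5: balance=81991)
step 5 (pay 73187): balance=10468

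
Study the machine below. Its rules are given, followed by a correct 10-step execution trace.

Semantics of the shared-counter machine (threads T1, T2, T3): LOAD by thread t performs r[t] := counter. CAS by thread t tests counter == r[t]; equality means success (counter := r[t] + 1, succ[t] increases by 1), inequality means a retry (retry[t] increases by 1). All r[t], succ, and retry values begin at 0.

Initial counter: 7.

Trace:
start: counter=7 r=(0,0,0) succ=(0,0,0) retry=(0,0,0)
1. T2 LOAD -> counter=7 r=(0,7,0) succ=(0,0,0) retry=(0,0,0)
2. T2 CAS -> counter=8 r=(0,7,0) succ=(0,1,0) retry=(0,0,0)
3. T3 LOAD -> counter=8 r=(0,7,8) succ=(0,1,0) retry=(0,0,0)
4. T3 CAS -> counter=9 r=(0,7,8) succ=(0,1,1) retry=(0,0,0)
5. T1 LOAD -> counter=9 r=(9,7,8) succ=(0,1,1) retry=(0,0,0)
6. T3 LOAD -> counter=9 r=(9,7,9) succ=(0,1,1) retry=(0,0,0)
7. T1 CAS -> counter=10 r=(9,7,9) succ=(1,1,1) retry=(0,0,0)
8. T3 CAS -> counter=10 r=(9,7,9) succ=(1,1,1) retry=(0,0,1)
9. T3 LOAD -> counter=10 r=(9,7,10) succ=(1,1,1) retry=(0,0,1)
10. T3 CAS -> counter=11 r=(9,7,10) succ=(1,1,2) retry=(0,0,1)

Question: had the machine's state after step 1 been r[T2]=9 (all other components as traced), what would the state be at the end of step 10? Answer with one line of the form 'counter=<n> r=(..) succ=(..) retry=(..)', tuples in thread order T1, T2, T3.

counter=10 r=(8,9,9) succ=(1,0,2) retry=(0,1,1)

state after step 1 := counter=7 r=(0,9,0) succ=(0,0,0) retry=(0,0,0)
2. T2 CAS -> counter=7 r=(0,9,0) succ=(0,0,0) retry=(0,1,0)
3. T3 LOAD -> counter=7 r=(0,9,7) succ=(0,0,0) retry=(0,1,0)
4. T3 CAS -> counter=8 r=(0,9,7) succ=(0,0,1) retry=(0,1,0)
5. T1 LOAD -> counter=8 r=(8,9,7) succ=(0,0,1) retry=(0,1,0)
6. T3 LOAD -> counter=8 r=(8,9,8) succ=(0,0,1) retry=(0,1,0)
7. T1 CAS -> counter=9 r=(8,9,8) succ=(1,0,1) retry=(0,1,0)
8. T3 CAS -> counter=9 r=(8,9,8) succ=(1,0,1) retry=(0,1,1)
9. T3 LOAD -> counter=9 r=(8,9,9) succ=(1,0,1) retry=(0,1,1)
10. T3 CAS -> counter=10 r=(8,9,9) succ=(1,0,2) retry=(0,1,1)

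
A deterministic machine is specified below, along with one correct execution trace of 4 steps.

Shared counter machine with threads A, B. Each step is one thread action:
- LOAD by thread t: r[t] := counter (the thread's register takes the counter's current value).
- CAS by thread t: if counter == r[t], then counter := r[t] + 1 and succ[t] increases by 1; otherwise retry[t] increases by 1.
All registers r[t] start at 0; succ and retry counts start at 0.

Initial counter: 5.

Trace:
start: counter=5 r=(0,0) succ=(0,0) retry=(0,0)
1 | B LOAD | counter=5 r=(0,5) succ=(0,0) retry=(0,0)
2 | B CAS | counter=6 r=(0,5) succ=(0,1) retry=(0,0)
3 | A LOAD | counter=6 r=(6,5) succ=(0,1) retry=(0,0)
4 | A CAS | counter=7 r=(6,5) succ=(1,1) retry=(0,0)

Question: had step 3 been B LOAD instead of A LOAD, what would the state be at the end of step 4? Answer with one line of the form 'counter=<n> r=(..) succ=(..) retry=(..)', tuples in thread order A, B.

counter=6 r=(0,6) succ=(0,1) retry=(1,0)

(re-executing from step 3 with the substitution; state before step 3: counter=6 r=(0,5) succ=(0,1) retry=(0,0))
3 | B LOAD | counter=6 r=(0,6) succ=(0,1) retry=(0,0)
4 | A CAS | counter=6 r=(0,6) succ=(0,1) retry=(1,0)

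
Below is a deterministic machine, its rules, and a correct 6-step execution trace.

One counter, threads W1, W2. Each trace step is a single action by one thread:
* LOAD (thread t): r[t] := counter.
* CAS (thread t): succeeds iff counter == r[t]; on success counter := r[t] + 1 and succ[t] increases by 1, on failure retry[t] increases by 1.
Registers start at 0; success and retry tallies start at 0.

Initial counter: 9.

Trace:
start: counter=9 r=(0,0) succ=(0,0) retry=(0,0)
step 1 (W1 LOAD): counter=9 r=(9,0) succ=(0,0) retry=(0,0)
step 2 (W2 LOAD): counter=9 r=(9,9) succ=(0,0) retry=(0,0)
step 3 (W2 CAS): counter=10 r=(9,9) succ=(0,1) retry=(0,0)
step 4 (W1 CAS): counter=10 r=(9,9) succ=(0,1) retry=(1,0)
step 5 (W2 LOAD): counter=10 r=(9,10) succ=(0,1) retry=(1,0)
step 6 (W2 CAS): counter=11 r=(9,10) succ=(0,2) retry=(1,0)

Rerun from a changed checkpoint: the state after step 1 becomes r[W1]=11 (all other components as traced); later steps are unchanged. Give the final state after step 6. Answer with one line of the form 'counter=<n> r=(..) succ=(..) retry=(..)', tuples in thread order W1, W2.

counter=11 r=(11,10) succ=(0,2) retry=(1,0)

state after step 1 := counter=9 r=(11,0) succ=(0,0) retry=(0,0)
step 2 (W2 LOAD): counter=9 r=(11,9) succ=(0,0) retry=(0,0)
step 3 (W2 CAS): counter=10 r=(11,9) succ=(0,1) retry=(0,0)
step 4 (W1 CAS): counter=10 r=(11,9) succ=(0,1) retry=(1,0)
step 5 (W2 LOAD): counter=10 r=(11,10) succ=(0,1) retry=(1,0)
step 6 (W2 CAS): counter=11 r=(11,10) succ=(0,2) retry=(1,0)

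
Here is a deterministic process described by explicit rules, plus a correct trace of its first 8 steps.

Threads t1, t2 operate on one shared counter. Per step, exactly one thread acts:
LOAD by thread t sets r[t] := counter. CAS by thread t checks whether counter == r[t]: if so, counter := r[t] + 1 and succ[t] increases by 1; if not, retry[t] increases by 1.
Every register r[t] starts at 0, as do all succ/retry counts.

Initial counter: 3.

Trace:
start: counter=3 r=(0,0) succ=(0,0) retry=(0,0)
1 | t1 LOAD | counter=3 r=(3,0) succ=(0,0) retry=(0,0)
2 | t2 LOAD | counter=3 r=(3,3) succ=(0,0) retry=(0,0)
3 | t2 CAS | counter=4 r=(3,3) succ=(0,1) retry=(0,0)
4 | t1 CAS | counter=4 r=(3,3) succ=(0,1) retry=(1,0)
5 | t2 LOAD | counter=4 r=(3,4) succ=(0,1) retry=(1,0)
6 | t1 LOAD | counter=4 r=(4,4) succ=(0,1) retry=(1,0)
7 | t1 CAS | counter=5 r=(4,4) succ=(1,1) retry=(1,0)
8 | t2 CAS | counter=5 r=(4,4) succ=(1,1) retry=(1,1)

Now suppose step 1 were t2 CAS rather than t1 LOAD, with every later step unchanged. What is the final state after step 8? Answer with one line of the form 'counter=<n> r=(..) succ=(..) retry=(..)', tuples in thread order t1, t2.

(re-executing from step 1 with the substitution; state before step 1: counter=3 r=(0,0) succ=(0,0) retry=(0,0))
1 | t2 CAS | counter=3 r=(0,0) succ=(0,0) retry=(0,1)
2 | t2 LOAD | counter=3 r=(0,3) succ=(0,0) retry=(0,1)
3 | t2 CAS | counter=4 r=(0,3) succ=(0,1) retry=(0,1)
4 | t1 CAS | counter=4 r=(0,3) succ=(0,1) retry=(1,1)
5 | t2 LOAD | counter=4 r=(0,4) succ=(0,1) retry=(1,1)
6 | t1 LOAD | counter=4 r=(4,4) succ=(0,1) retry=(1,1)
7 | t1 CAS | counter=5 r=(4,4) succ=(1,1) retry=(1,1)
8 | t2 CAS | counter=5 r=(4,4) succ=(1,1) retry=(1,2)

counter=5 r=(4,4) succ=(1,1) retry=(1,2)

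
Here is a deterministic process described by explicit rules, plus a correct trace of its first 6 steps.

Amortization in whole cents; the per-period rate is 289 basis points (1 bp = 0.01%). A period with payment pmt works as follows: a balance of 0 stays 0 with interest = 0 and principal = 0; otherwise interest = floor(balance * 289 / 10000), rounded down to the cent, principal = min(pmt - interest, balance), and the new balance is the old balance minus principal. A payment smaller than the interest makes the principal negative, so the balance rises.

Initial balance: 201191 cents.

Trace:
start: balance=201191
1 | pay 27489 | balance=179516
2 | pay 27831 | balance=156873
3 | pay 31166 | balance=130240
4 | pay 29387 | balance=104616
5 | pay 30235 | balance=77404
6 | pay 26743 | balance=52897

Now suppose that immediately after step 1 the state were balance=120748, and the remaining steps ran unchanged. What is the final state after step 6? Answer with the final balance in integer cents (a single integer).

0

state after step 1 := balance=120748
2 | pay 27831 | balance=96406
3 | pay 31166 | balance=68026
4 | pay 29387 | balance=40604
5 | pay 30235 | balance=11542
6 | pay 26743 | balance=0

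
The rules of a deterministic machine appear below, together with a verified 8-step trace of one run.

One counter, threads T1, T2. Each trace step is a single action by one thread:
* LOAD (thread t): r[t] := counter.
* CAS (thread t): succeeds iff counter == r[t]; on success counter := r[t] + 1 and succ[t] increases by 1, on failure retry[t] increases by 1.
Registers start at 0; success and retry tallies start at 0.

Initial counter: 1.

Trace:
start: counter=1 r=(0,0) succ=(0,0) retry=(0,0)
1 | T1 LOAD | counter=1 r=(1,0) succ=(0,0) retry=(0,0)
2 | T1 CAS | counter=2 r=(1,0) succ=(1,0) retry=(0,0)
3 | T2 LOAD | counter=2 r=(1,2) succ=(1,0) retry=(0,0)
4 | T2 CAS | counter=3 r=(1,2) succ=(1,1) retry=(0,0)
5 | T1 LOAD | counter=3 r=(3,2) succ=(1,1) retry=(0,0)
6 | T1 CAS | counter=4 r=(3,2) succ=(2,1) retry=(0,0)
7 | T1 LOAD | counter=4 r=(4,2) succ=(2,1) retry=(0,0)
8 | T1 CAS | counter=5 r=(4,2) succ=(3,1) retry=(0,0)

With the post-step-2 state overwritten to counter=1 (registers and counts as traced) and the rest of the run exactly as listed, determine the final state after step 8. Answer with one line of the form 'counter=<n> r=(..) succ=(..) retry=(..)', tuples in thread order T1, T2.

state after step 2 := counter=1 r=(1,0) succ=(1,0) retry=(0,0)
3 | T2 LOAD | counter=1 r=(1,1) succ=(1,0) retry=(0,0)
4 | T2 CAS | counter=2 r=(1,1) succ=(1,1) retry=(0,0)
5 | T1 LOAD | counter=2 r=(2,1) succ=(1,1) retry=(0,0)
6 | T1 CAS | counter=3 r=(2,1) succ=(2,1) retry=(0,0)
7 | T1 LOAD | counter=3 r=(3,1) succ=(2,1) retry=(0,0)
8 | T1 CAS | counter=4 r=(3,1) succ=(3,1) retry=(0,0)

counter=4 r=(3,1) succ=(3,1) retry=(0,0)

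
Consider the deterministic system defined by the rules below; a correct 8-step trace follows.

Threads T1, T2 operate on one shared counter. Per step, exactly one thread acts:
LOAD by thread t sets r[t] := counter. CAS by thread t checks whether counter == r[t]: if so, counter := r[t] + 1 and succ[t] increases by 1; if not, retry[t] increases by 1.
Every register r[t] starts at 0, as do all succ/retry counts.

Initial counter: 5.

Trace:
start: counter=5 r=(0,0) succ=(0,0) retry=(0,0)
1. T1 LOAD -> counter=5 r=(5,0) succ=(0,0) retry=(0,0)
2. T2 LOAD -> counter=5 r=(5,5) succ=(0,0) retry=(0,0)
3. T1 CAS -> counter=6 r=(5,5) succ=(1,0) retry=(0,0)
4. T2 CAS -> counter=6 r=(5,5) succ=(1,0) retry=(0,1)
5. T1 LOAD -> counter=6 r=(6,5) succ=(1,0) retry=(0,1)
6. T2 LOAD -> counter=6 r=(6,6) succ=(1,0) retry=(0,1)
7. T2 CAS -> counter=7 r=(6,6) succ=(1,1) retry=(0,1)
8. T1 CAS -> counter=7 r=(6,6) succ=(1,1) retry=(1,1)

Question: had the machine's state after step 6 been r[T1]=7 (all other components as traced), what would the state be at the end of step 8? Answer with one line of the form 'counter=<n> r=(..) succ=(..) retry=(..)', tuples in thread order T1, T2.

counter=8 r=(7,6) succ=(2,1) retry=(0,1)

state after step 6 := counter=6 r=(7,6) succ=(1,0) retry=(0,1)
7. T2 CAS -> counter=7 r=(7,6) succ=(1,1) retry=(0,1)
8. T1 CAS -> counter=8 r=(7,6) succ=(2,1) retry=(0,1)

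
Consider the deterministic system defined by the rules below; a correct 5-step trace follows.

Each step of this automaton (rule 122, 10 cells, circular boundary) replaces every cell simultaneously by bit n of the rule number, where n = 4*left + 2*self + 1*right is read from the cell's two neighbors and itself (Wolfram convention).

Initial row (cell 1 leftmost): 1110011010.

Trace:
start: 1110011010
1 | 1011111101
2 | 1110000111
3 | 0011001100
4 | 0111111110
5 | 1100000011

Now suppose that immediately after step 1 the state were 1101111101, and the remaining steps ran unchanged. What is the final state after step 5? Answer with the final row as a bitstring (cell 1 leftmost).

1100000001

state after step 1 := 1101111101
2 | 0111000111
3 | 1101101101
4 | 0111111111
5 | 1100000001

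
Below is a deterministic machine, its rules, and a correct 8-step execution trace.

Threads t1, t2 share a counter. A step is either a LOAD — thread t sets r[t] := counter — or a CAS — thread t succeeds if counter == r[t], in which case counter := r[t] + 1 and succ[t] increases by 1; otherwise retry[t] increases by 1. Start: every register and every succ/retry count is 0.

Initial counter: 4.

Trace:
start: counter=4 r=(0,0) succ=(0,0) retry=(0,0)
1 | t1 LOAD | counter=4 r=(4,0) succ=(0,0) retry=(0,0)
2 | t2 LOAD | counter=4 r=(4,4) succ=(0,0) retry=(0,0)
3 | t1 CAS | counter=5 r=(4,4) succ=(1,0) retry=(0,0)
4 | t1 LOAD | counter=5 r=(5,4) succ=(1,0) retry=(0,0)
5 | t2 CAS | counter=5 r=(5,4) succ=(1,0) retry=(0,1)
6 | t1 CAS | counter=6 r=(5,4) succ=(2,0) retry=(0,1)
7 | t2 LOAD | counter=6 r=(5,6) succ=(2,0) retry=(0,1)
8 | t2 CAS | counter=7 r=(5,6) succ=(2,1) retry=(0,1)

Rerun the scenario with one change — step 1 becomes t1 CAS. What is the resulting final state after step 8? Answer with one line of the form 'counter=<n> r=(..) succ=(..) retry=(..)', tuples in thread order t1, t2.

counter=6 r=(4,5) succ=(0,2) retry=(3,0)

(re-executing from step 1 with the substitution; state before step 1: counter=4 r=(0,0) succ=(0,0) retry=(0,0))
1 | t1 CAS | counter=4 r=(0,0) succ=(0,0) retry=(1,0)
2 | t2 LOAD | counter=4 r=(0,4) succ=(0,0) retry=(1,0)
3 | t1 CAS | counter=4 r=(0,4) succ=(0,0) retry=(2,0)
4 | t1 LOAD | counter=4 r=(4,4) succ=(0,0) retry=(2,0)
5 | t2 CAS | counter=5 r=(4,4) succ=(0,1) retry=(2,0)
6 | t1 CAS | counter=5 r=(4,4) succ=(0,1) retry=(3,0)
7 | t2 LOAD | counter=5 r=(4,5) succ=(0,1) retry=(3,0)
8 | t2 CAS | counter=6 r=(4,5) succ=(0,2) retry=(3,0)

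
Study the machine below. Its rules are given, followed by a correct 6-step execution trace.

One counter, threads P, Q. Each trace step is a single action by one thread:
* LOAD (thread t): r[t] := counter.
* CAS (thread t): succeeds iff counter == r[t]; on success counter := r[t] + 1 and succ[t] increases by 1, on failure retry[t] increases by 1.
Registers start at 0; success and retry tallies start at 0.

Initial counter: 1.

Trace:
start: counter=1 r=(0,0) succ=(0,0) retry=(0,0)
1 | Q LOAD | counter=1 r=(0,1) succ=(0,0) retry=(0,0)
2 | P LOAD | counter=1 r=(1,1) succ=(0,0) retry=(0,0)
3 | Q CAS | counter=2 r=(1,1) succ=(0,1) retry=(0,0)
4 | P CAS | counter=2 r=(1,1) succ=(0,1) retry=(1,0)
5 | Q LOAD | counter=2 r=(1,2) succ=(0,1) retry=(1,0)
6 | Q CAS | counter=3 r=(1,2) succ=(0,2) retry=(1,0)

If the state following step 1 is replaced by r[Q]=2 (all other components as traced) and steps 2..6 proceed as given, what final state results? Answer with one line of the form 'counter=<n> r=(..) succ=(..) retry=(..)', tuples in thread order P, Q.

state after step 1 := counter=1 r=(0,2) succ=(0,0) retry=(0,0)
2 | P LOAD | counter=1 r=(1,2) succ=(0,0) retry=(0,0)
3 | Q CAS | counter=1 r=(1,2) succ=(0,0) retry=(0,1)
4 | P CAS | counter=2 r=(1,2) succ=(1,0) retry=(0,1)
5 | Q LOAD | counter=2 r=(1,2) succ=(1,0) retry=(0,1)
6 | Q CAS | counter=3 r=(1,2) succ=(1,1) retry=(0,1)

counter=3 r=(1,2) succ=(1,1) retry=(0,1)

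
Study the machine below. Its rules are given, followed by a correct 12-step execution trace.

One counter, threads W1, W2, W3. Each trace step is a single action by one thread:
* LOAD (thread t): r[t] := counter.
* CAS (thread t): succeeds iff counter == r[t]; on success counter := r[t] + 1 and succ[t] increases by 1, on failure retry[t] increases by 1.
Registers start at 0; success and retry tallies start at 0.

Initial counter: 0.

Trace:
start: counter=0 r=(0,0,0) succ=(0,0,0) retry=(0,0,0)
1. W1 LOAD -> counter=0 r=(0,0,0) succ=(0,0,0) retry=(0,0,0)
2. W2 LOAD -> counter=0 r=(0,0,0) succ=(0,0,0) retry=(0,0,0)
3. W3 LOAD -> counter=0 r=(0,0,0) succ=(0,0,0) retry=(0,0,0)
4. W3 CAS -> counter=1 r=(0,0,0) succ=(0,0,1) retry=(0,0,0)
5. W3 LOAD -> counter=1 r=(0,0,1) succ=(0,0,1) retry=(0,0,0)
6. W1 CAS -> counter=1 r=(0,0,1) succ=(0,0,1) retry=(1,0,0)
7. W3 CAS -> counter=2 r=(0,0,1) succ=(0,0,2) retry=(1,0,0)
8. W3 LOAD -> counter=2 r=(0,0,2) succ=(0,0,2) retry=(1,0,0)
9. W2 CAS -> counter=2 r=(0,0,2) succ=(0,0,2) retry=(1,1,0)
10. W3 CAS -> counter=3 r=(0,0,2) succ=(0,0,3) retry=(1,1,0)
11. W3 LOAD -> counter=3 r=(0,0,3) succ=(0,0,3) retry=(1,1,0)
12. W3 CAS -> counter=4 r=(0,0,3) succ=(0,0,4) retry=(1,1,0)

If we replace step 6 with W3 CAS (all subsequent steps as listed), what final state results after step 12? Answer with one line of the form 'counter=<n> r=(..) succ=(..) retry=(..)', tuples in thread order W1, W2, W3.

(re-executing from step 6 with the substitution; state before step 6: counter=1 r=(0,0,1) succ=(0,0,1) retry=(0,0,0))
6. W3 CAS -> counter=2 r=(0,0,1) succ=(0,0,2) retry=(0,0,0)
7. W3 CAS -> counter=2 r=(0,0,1) succ=(0,0,2) retry=(0,0,1)
8. W3 LOAD -> counter=2 r=(0,0,2) succ=(0,0,2) retry=(0,0,1)
9. W2 CAS -> counter=2 r=(0,0,2) succ=(0,0,2) retry=(0,1,1)
10. W3 CAS -> counter=3 r=(0,0,2) succ=(0,0,3) retry=(0,1,1)
11. W3 LOAD -> counter=3 r=(0,0,3) succ=(0,0,3) retry=(0,1,1)
12. W3 CAS -> counter=4 r=(0,0,3) succ=(0,0,4) retry=(0,1,1)

counter=4 r=(0,0,3) succ=(0,0,4) retry=(0,1,1)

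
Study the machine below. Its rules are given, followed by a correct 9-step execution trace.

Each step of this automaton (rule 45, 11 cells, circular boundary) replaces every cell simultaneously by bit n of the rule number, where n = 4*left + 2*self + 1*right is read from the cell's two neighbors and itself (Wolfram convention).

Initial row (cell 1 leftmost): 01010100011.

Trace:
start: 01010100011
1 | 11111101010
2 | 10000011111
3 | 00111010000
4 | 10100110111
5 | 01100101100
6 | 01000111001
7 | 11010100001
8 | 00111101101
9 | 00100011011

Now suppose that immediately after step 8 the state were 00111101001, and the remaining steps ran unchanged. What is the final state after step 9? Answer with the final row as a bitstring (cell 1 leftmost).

00100011001

state after step 8 := 00111101001
9 | 00100011001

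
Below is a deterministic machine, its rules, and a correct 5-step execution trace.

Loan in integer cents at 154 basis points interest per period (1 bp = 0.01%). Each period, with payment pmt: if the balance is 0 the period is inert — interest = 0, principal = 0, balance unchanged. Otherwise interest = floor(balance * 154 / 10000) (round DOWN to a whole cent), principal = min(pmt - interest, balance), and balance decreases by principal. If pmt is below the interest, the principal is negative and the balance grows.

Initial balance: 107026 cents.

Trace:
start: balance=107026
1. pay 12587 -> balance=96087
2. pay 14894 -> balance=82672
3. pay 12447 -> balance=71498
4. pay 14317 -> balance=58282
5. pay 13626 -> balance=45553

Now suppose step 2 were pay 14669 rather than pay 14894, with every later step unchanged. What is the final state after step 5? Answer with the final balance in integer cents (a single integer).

45788

(re-executing from step 2 with the substitution; state before step 2: balance=96087)
2. pay 14669 -> balance=82897
3. pay 12447 -> balance=71726
4. pay 14317 -> balance=58513
5. pay 13626 -> balance=45788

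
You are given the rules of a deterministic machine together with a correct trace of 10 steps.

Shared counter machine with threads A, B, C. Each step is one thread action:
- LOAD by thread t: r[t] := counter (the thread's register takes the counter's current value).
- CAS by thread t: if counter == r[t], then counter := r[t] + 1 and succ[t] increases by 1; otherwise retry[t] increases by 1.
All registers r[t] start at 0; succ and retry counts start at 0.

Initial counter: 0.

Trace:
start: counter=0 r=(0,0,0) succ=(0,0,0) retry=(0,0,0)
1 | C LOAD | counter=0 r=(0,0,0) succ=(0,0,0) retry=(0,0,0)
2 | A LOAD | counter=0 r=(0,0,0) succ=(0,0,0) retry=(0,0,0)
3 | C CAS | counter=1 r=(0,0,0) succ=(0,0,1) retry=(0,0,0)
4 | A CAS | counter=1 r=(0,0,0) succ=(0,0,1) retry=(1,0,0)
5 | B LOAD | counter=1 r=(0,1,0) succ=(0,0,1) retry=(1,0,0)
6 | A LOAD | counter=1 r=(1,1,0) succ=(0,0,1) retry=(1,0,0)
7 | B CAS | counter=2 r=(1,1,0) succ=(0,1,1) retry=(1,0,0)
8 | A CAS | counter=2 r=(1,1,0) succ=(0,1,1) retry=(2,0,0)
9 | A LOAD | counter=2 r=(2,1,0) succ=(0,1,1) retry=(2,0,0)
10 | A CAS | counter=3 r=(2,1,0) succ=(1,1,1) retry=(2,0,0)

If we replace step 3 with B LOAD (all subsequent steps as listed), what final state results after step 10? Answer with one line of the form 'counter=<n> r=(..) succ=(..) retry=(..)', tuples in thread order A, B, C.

counter=3 r=(2,1,0) succ=(2,1,0) retry=(1,0,0)

(re-executing from step 3 with the substitution; state before step 3: counter=0 r=(0,0,0) succ=(0,0,0) retry=(0,0,0))
3 | B LOAD | counter=0 r=(0,0,0) succ=(0,0,0) retry=(0,0,0)
4 | A CAS | counter=1 r=(0,0,0) succ=(1,0,0) retry=(0,0,0)
5 | B LOAD | counter=1 r=(0,1,0) succ=(1,0,0) retry=(0,0,0)
6 | A LOAD | counter=1 r=(1,1,0) succ=(1,0,0) retry=(0,0,0)
7 | B CAS | counter=2 r=(1,1,0) succ=(1,1,0) retry=(0,0,0)
8 | A CAS | counter=2 r=(1,1,0) succ=(1,1,0) retry=(1,0,0)
9 | A LOAD | counter=2 r=(2,1,0) succ=(1,1,0) retry=(1,0,0)
10 | A CAS | counter=3 r=(2,1,0) succ=(2,1,0) retry=(1,0,0)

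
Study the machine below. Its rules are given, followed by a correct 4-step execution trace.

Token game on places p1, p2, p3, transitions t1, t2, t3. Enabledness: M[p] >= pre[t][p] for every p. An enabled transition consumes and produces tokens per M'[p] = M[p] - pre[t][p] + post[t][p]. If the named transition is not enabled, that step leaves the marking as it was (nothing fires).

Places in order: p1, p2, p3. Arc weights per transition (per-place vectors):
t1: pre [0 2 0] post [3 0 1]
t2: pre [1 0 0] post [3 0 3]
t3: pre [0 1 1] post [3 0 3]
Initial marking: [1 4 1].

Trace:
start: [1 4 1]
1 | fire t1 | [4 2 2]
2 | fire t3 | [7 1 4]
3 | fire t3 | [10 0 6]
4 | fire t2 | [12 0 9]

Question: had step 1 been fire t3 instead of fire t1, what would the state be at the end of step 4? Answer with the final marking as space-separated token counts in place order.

12 1 10

(re-executing from step 1 with the substitution; state before step 1: [1 4 1])
1 | fire t3 | [4 3 3]
2 | fire t3 | [7 2 5]
3 | fire t3 | [10 1 7]
4 | fire t2 | [12 1 10]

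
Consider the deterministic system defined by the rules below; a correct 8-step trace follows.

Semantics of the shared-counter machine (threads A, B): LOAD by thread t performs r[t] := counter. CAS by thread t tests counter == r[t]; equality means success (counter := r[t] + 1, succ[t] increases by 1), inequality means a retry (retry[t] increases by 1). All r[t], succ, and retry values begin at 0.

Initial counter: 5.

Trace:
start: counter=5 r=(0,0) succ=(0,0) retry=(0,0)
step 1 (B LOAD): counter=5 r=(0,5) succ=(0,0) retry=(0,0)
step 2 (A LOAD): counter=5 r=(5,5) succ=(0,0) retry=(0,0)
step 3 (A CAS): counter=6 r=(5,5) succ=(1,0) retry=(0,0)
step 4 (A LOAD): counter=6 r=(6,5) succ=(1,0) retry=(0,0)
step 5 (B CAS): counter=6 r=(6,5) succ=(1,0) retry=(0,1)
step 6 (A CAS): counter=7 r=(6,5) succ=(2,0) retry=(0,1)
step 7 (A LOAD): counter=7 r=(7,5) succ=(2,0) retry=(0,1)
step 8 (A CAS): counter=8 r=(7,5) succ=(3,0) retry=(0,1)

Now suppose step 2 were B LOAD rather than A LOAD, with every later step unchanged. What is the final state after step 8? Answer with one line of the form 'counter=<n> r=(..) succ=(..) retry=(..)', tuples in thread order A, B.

(re-executing from step 2 with the substitution; state before step 2: counter=5 r=(0,5) succ=(0,0) retry=(0,0))
step 2 (B LOAD): counter=5 r=(0,5) succ=(0,0) retry=(0,0)
step 3 (A CAS): counter=5 r=(0,5) succ=(0,0) retry=(1,0)
step 4 (A LOAD): counter=5 r=(5,5) succ=(0,0) retry=(1,0)
step 5 (B CAS): counter=6 r=(5,5) succ=(0,1) retry=(1,0)
step 6 (A CAS): counter=6 r=(5,5) succ=(0,1) retry=(2,0)
step 7 (A LOAD): counter=6 r=(6,5) succ=(0,1) retry=(2,0)
step 8 (A CAS): counter=7 r=(6,5) succ=(1,1) retry=(2,0)

counter=7 r=(6,5) succ=(1,1) retry=(2,0)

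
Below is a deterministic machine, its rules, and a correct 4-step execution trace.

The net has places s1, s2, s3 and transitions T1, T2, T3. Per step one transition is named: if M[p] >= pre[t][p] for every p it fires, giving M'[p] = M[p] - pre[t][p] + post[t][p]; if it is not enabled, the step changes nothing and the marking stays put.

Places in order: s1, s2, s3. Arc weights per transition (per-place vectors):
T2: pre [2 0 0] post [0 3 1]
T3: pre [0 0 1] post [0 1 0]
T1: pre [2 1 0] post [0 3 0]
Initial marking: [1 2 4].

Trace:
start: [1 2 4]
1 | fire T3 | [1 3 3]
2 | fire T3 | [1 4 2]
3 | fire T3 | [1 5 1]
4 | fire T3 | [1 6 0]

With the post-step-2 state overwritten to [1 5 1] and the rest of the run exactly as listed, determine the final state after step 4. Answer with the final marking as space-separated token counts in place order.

state after step 2 := [1 5 1]
3 | fire T3 | [1 6 0]
4 | fire T3 | [1 6 0]

1 6 0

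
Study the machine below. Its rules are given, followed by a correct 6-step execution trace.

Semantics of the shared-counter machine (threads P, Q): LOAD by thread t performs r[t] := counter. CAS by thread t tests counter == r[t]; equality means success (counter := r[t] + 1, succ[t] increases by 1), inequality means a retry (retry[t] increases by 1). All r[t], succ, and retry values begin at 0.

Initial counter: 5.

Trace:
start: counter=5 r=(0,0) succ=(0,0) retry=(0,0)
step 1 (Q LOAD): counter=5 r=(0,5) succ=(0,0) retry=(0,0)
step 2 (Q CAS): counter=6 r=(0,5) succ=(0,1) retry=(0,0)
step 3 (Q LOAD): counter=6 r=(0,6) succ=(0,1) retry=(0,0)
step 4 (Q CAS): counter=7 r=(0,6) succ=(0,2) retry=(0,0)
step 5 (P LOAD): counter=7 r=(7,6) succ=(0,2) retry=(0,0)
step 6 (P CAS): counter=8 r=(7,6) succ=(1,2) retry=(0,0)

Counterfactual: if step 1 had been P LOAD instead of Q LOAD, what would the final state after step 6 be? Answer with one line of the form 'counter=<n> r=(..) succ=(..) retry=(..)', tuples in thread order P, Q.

counter=7 r=(6,5) succ=(1,1) retry=(0,1)

(re-executing from step 1 with the substitution; state before step 1: counter=5 r=(0,0) succ=(0,0) retry=(0,0))
step 1 (P LOAD): counter=5 r=(5,0) succ=(0,0) retry=(0,0)
step 2 (Q CAS): counter=5 r=(5,0) succ=(0,0) retry=(0,1)
step 3 (Q LOAD): counter=5 r=(5,5) succ=(0,0) retry=(0,1)
step 4 (Q CAS): counter=6 r=(5,5) succ=(0,1) retry=(0,1)
step 5 (P LOAD): counter=6 r=(6,5) succ=(0,1) retry=(0,1)
step 6 (P CAS): counter=7 r=(6,5) succ=(1,1) retry=(0,1)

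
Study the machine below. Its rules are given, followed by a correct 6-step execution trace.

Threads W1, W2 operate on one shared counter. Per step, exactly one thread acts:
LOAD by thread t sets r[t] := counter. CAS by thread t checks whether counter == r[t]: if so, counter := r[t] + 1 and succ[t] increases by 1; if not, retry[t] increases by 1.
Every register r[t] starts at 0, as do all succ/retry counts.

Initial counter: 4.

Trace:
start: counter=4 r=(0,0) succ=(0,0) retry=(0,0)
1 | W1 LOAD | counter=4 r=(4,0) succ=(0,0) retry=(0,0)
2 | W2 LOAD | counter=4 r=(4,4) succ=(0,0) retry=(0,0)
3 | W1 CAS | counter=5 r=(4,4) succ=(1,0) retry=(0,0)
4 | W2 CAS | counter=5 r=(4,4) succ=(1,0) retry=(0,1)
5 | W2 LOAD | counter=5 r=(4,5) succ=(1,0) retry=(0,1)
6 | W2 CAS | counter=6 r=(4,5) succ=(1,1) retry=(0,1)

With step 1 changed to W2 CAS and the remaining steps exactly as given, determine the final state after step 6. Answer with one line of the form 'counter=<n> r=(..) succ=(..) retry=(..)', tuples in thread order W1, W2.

counter=6 r=(0,5) succ=(0,2) retry=(1,1)

(re-executing from step 1 with the substitution; state before step 1: counter=4 r=(0,0) succ=(0,0) retry=(0,0))
1 | W2 CAS | counter=4 r=(0,0) succ=(0,0) retry=(0,1)
2 | W2 LOAD | counter=4 r=(0,4) succ=(0,0) retry=(0,1)
3 | W1 CAS | counter=4 r=(0,4) succ=(0,0) retry=(1,1)
4 | W2 CAS | counter=5 r=(0,4) succ=(0,1) retry=(1,1)
5 | W2 LOAD | counter=5 r=(0,5) succ=(0,1) retry=(1,1)
6 | W2 CAS | counter=6 r=(0,5) succ=(0,2) retry=(1,1)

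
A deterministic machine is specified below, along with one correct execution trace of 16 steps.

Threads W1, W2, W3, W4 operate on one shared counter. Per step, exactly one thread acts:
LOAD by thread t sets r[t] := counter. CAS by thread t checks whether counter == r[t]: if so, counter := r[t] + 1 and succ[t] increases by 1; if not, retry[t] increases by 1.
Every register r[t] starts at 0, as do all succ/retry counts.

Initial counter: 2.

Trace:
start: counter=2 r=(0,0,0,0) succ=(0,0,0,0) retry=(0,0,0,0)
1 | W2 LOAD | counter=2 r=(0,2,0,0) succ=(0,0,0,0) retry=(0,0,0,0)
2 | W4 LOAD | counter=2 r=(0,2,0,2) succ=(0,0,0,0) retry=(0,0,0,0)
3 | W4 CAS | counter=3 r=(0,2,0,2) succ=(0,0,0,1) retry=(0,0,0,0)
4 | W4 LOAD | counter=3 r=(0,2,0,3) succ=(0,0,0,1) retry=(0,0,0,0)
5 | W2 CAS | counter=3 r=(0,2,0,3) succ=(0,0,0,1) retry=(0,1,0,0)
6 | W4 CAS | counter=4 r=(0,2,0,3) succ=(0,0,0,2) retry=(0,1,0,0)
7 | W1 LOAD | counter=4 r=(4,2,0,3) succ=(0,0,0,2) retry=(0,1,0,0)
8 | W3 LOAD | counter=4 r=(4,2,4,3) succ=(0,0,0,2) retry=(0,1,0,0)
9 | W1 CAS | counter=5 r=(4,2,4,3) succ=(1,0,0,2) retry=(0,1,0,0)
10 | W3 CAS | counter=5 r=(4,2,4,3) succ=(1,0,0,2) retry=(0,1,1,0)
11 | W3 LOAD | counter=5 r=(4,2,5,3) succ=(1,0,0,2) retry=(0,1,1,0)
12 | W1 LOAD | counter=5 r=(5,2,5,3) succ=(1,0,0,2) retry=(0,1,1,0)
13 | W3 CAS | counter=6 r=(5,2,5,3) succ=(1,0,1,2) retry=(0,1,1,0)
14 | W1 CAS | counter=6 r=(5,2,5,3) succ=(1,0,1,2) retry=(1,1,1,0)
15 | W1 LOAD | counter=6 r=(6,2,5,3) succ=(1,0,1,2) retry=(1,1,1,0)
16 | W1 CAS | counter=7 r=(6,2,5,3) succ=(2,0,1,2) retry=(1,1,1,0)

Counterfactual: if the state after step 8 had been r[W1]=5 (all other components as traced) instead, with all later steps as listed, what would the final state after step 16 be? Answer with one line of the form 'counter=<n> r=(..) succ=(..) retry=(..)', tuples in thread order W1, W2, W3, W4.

state after step 8 := counter=4 r=(5,2,4,3) succ=(0,0,0,2) retry=(0,1,0,0)
9 | W1 CAS | counter=4 r=(5,2,4,3) succ=(0,0,0,2) retry=(1,1,0,0)
10 | W3 CAS | counter=5 r=(5,2,4,3) succ=(0,0,1,2) retry=(1,1,0,0)
11 | W3 LOAD | counter=5 r=(5,2,5,3) succ=(0,0,1,2) retry=(1,1,0,0)
12 | W1 LOAD | counter=5 r=(5,2,5,3) succ=(0,0,1,2) retry=(1,1,0,0)
13 | W3 CAS | counter=6 r=(5,2,5,3) succ=(0,0,2,2) retry=(1,1,0,0)
14 | W1 CAS | counter=6 r=(5,2,5,3) succ=(0,0,2,2) retry=(2,1,0,0)
15 | W1 LOAD | counter=6 r=(6,2,5,3) succ=(0,0,2,2) retry=(2,1,0,0)
16 | W1 CAS | counter=7 r=(6,2,5,3) succ=(1,0,2,2) retry=(2,1,0,0)

counter=7 r=(6,2,5,3) succ=(1,0,2,2) retry=(2,1,0,0)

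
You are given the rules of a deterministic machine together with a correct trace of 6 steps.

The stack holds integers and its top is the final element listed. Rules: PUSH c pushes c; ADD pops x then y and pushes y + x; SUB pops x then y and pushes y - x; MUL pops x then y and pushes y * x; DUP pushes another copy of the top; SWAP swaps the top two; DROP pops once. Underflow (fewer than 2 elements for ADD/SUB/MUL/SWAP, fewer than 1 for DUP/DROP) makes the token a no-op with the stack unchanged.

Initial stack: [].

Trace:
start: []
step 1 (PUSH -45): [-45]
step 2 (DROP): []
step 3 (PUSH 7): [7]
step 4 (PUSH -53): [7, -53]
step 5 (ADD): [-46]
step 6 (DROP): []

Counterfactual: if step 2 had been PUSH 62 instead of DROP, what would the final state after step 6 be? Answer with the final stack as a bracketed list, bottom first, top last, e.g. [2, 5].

[-45, 62]

(re-executing from step 2 with the substitution; state before step 2: [-45])
step 2 (PUSH 62): [-45, 62]
step 3 (PUSH 7): [-45, 62, 7]
step 4 (PUSH -53): [-45, 62, 7, -53]
step 5 (ADD): [-45, 62, -46]
step 6 (DROP): [-45, 62]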